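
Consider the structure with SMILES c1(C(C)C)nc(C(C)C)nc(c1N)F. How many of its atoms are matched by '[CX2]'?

The query [CX2] means: C with X2: aliphatic carbon with exactly 2 total connections.
Check the 14 heavy atoms by environment: 2× n (aromatic, X2) → no; 4× c (aromatic, X3) → no; 1× F (X1) → no; 1× N (X3) → no; 6× C (X4) → no.
No environment satisfies the query, so 0 matching atoms.

0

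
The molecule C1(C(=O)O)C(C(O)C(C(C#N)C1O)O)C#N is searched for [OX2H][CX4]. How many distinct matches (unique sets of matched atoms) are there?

[OX2H][CX4] is the SMARTS for an aliphatic alcohol: a hydroxyl oxygen bound to an sp3 (X4) carbon.
The molecule carries 3 separate instances of a hydroxyl group (-OH) meeting every constraint; each maps to a distinct set of atoms, giving 3 matches.

3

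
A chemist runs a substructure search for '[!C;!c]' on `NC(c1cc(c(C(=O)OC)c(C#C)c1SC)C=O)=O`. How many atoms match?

6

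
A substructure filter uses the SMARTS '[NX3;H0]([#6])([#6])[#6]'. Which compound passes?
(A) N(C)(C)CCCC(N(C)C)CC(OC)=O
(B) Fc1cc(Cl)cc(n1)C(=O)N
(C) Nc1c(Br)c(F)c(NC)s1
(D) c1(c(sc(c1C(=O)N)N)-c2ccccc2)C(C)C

A

[NX3;H0]([#6])([#6])[#6] describes a trivalent nitrogen with no H, bonded to three carbons (a tertiary amine).
(A) contains a dimethylamino group (-N(CH3)2), which satisfies every atom and bond constraint.
(B) has a primary amide (-C(=O)NH2) but the amide nitrogen has H2 and only one carbon neighbour.
(C) has a primary amino group (-NH2) but the nitrogen has H2, not H0 with three carbons.
(D) has a primary amino group (-NH2) but the nitrogen has H2, not H0 with three carbons.
So the answer is (A).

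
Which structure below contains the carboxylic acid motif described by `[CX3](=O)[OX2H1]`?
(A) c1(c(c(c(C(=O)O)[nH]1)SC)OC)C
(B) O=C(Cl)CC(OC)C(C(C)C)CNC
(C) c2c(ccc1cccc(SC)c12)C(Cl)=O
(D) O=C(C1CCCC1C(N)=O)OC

[CX3](=O)[OX2H1] describes an sp2 carbon double-bonded to O and single-bonded to an -OH oxygen (a carboxylic acid).
(A) contains a carboxylic acid group (-C(=O)OH), which satisfies every atom and bond constraint.
(B) has an acyl chloride (-C(=O)Cl) but the carbonyl is bonded to Cl, not to an -OH oxygen.
(C) has an acyl chloride (-C(=O)Cl) but the carbonyl is bonded to Cl, not to an -OH oxygen.
(D) has a primary amide (-C(=O)NH2) but the carbonyl is bonded to N, not to an -OH oxygen.
So the answer is (A).

A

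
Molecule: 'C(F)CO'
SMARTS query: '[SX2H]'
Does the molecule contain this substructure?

No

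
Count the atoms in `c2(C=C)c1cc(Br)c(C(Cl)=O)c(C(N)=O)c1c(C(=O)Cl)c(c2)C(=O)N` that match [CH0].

The query [CH0] means: aliphatic carbon with no attached hydrogen.
Check the 25 heavy atoms by environment: 8× c (aromatic, H0) → no; 2× c (aromatic, H1) → no; 1× C (H1) → no; 1× C (H2) → no; 4× C (H0) → match; 4× O (H0) → no; 2× N (H2) → no; 2× Cl (H0) → no; 1× Br (H0) → no.
That gives 4 matching atoms.

4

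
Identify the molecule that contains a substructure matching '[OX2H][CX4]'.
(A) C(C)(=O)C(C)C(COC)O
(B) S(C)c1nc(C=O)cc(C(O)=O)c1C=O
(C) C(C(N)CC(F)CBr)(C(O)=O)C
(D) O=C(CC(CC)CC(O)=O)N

[OX2H][CX4] describes a hydroxyl oxygen bound to an sp3 (X4) carbon (an aliphatic alcohol).
(A) contains a hydroxyl group (-OH), which satisfies every atom and bond constraint.
(B) has a carboxylic acid group (-C(=O)OH) but the -OH is on a CX3 carbonyl carbon, not a CX4 carbon.
(C) has a carboxylic acid group (-C(=O)OH) but the -OH is on a CX3 carbonyl carbon, not a CX4 carbon.
(D) has a carboxylic acid group (-C(=O)OH) but the -OH is on a CX3 carbonyl carbon, not a CX4 carbon.
So the answer is (A).

A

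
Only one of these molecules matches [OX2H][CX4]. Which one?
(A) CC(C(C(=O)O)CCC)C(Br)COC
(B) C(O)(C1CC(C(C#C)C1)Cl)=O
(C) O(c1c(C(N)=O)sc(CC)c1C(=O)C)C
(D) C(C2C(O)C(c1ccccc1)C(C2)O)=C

[OX2H][CX4] describes a hydroxyl oxygen bound to an sp3 (X4) carbon (an aliphatic alcohol).
(A) has a carboxylic acid group (-C(=O)OH) but the -OH is on a CX3 carbonyl carbon, not a CX4 carbon.
(B) has a carboxylic acid group (-C(=O)OH) but the -OH is on a CX3 carbonyl carbon, not a CX4 carbon.
(C) has a methoxy ether (-OCH3) but the oxygen has H0 (ether), not H1.
(D) contains a hydroxyl group (-OH), which satisfies every atom and bond constraint.
So the answer is (D).

D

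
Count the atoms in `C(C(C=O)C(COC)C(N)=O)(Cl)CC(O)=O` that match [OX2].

2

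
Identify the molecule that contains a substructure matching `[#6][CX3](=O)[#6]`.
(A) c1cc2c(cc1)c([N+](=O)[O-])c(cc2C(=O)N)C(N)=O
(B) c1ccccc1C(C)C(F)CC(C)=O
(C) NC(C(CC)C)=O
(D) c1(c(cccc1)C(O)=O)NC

[#6][CX3](=O)[#6] describes a carbonyl carbon (no H) flanked by two carbons (a ketone).
(A) has a primary amide (-C(=O)NH2) but one neighbour of the carbonyl carbon is N, not C.
(B) contains an acetyl/ketone group (-C(=O)CH3), which satisfies every atom and bond constraint.
(C) has a primary amide (-C(=O)NH2) but one neighbour of the carbonyl carbon is N, not C.
(D) has a carboxylic acid group (-C(=O)OH) but one neighbour of the carbonyl carbon is O, not C.
So the answer is (B).

B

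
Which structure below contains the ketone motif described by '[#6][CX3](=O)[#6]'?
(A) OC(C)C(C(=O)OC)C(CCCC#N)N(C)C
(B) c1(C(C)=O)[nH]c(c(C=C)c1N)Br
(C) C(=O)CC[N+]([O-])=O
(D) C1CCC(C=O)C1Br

B

[#6][CX3](=O)[#6] describes a carbonyl carbon (no H) flanked by two carbons (a ketone).
(A) has a methyl-ester group (-C(=O)OCH3) but one neighbour of the carbonyl carbon is O, not C.
(B) contains an acetyl/ketone group (-C(=O)CH3), which satisfies every atom and bond constraint.
(C) has an aldehyde (-CHO) but the carbonyl carbon has H1, so it is not flanked by two carbons.
(D) has an aldehyde (-CHO) but the carbonyl carbon has H1, so it is not flanked by two carbons.
So the answer is (B).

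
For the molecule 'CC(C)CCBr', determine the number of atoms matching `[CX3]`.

0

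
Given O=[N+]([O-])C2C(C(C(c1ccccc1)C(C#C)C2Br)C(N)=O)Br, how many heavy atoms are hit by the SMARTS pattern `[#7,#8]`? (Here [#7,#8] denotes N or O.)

5

The query [#7,#8] means: nitrogen or oxygen (comma = OR).
Check the 22 heavy atoms by environment: 9× C → no; 2× Br → no; 1× N (charge +1) → match; 1× O (charge -1) → match; 2× O → match; 1× N → match; 6× c (aromatic) → no.
Summing the matching environments: 1 + 1 + 2 + 1 = 5 matching atoms.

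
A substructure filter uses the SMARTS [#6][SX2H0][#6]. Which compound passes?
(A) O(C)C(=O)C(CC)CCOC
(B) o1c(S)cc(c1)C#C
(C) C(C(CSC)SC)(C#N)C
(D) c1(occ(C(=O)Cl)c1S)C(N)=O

C

[#6][SX2H0][#6] describes an aliphatic sulfur bridging two carbons with no H on the sulfur (a thioether).
(A) has a methoxy ether (-OCH3) but the bridging atom is O, not S.
(B) has a thiol (-SH) but the sulfur has H1, not H0 bridging two carbons.
(C) contains a methylthio ether (-SCH3), which satisfies every atom and bond constraint.
(D) has a thiol (-SH) but the sulfur has H1, not H0 bridging two carbons.
So the answer is (C).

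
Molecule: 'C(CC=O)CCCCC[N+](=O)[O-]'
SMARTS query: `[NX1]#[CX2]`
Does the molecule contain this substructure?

No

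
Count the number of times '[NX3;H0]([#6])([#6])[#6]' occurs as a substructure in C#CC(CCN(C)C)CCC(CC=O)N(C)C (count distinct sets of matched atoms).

2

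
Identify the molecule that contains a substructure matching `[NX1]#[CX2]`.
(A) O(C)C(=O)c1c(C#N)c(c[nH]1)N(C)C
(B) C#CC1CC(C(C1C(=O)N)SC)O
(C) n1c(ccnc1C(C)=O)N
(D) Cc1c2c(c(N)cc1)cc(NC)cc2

A

[NX1]#[CX2] describes a nitrogen triple-bonded to a two-connected carbon (a nitrile).
(A) contains a nitrile (-C#N), which satisfies every atom and bond constraint.
(B) has a primary amide (-C(=O)NH2) but the nitrogen is NX3, not NX1.
(C) has a primary amino group (-NH2) but the nitrogen is NX3 (three connections), not NX1 triple-bonded.
(D) has a primary amino group (-NH2) but the nitrogen is NX3 (three connections), not NX1 triple-bonded.
So the answer is (A).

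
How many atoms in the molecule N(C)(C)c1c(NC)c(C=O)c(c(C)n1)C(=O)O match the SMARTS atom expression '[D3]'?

7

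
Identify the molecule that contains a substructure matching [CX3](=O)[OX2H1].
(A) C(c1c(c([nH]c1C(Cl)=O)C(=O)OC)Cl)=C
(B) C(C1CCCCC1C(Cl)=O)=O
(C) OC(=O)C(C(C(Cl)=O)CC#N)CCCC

[CX3](=O)[OX2H1] describes an sp2 carbon double-bonded to O and single-bonded to an -OH oxygen (a carboxylic acid).
(A) has an acyl chloride (-C(=O)Cl) but the carbonyl is bonded to Cl, not to an -OH oxygen.
(B) has an acyl chloride (-C(=O)Cl) but the carbonyl is bonded to Cl, not to an -OH oxygen.
(C) contains a carboxylic acid group (-C(=O)OH), which satisfies every atom and bond constraint.
So the answer is (C).

C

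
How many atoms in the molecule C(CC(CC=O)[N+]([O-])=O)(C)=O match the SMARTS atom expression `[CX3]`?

2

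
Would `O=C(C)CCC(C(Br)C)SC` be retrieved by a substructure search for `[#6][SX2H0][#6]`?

The pattern [#6][SX2H0][#6] describes an aliphatic sulfur bridging two carbons with no H on the sulfur — a thioether.
The molecule carries a methylthio ether (-SCH3), whose atoms satisfy every constraint of the query, so the pattern matches.

Yes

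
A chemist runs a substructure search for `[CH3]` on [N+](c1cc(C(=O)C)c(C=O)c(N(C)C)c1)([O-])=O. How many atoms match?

3

The query [CH3] means: aliphatic carbon with exactly three hydrogens.
Check the 17 heavy atoms by environment: 2× c (aromatic, H1) → no; 4× c (aromatic, H0) → no; 1× N (H0) → no; 3× C (H3) → match; 1× N (charge +1, H0) → no; 1× O (charge -1, H0) → no; 3× O (H0) → no; 1× C (H0) → no; 1× C (H1) → no.
That gives 3 matching atoms.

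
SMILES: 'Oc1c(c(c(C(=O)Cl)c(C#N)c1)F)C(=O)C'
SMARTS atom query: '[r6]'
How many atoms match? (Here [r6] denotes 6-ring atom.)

6

Check the 16 heavy atoms by environment: 6× c (aromatic, in 6-ring) → match; 1× F (acyclic) → no; 4× C (acyclic) → no; 3× O (acyclic) → no; 1× N (acyclic) → no; 1× Cl (acyclic) → no.
That gives 6 matching atoms.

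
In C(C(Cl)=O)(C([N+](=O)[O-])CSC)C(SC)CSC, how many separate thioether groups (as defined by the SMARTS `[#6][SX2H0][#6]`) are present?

3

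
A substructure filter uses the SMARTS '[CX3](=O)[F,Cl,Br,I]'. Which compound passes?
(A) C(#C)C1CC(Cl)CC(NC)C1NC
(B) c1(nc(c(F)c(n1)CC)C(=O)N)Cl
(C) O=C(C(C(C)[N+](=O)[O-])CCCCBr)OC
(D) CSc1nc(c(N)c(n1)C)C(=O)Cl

[CX3](=O)[F,Cl,Br,I] describes a carbonyl carbon bonded to a halogen (an acyl halide).
(A) has a chloro substituent but the Cl is not on a carbonyl carbon.
(B) has a chloro substituent but the Cl is not on a carbonyl carbon.
(C) has a methyl-ester group (-C(=O)OCH3) but the carbonyl is bonded to -O-C, not to a halogen.
(D) contains an acyl chloride (-C(=O)Cl), which satisfies every atom and bond constraint.
So the answer is (D).

D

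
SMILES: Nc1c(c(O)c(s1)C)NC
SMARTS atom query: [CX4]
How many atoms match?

Check the 10 heavy atoms by environment: 1× s (aromatic, X2) → no; 4× c (aromatic, X3) → no; 2× N (X3) → no; 2× C (X4) → match; 1× O (X2) → no.
That gives 2 matching atoms.

2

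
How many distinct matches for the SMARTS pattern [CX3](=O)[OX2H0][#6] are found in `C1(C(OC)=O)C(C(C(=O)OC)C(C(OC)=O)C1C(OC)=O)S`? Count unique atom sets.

4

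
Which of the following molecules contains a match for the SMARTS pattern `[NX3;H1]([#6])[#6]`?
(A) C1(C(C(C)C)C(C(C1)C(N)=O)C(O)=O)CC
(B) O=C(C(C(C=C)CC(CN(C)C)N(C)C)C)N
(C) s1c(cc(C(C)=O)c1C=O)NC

C

[NX3;H1]([#6])[#6] describes a trivalent nitrogen with one H, bonded to two carbons (a secondary amine).
(A) has a primary amide (-C(=O)NH2) but the -C(=O)NH2 nitrogen has H2, not H1.
(B) has a dimethylamino group (-N(CH3)2) but the nitrogen has H0, not H1.
(C) contains an N-methylamino group (-NHCH3), which satisfies every atom and bond constraint.
So the answer is (C).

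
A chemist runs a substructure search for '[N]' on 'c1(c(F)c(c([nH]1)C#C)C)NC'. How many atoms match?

The query [N] means: uppercase N matches aliphatic (non-aromatic) nitrogen only.
Check the 11 heavy atoms by environment: 1× n (aromatic) → no; 4× c (aromatic) → no; 1× F → no; 4× C → no; 1× N → match.
That gives 1 matching atom.

1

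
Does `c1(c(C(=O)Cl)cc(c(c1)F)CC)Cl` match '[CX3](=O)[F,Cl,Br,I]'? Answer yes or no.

Yes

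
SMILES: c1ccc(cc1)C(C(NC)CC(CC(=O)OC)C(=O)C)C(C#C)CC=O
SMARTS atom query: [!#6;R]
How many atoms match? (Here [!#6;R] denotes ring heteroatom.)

The query [!#6;R] means: non-carbon atom that is part of a ring.
Check the 26 heavy atoms by environment: 15× C (acyclic) → no; 4× O (acyclic) → no; 6× c (aromatic, in 6-ring) → no; 1× N (acyclic) → no.
No environment satisfies the query, so 0 matching atoms.

0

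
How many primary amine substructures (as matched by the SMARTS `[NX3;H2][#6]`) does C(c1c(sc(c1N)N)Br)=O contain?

[NX3;H2][#6] is the SMARTS for a primary amine: a trivalent nitrogen with two H attached to carbon.
The molecule carries 2 separate instances of a primary amino group (-NH2) meeting every constraint; each maps to a distinct set of atoms, giving 2 matches.

2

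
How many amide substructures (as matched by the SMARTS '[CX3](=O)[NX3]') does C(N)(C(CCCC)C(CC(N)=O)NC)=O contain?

[CX3](=O)[NX3] is the SMARTS for an amide: a carbonyl carbon bonded to a trivalent nitrogen.
The molecule carries 2 separate instances of a primary amide (-C(=O)NH2) meeting every constraint; each maps to a distinct set of atoms, giving 2 matches.

2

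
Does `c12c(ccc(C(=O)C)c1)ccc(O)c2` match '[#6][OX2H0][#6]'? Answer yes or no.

No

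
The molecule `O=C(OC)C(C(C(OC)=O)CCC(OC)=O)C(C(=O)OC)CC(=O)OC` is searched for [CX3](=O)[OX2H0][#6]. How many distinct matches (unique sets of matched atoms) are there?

5

[CX3](=O)[OX2H0][#6] is the SMARTS for an ester: a carbonyl carbon bonded to an oxygen that is itself bonded to carbon (no H on that O).
The molecule carries 5 separate instances of a methyl-ester group (-C(=O)OCH3) meeting every constraint; each maps to a distinct set of atoms, giving 5 matches.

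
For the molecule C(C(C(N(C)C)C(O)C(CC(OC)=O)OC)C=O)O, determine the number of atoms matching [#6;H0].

Check the 19 heavy atoms by environment: 2× C (H2) → no; 5× C (H1) → no; 1× N (H0) → no; 4× C (H3) → no; 4× O (H0) → no; 2× O (H1) → no; 1× C (H0) → match.
That gives 1 matching atom.

1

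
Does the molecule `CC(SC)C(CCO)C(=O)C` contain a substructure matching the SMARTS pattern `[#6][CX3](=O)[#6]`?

The pattern [#6][CX3](=O)[#6] describes a carbonyl carbon (no H) flanked by two carbons — a ketone.
The molecule carries an acetyl/ketone group (-C(=O)CH3), whose atoms satisfy every constraint of the query, so the pattern matches.

Yes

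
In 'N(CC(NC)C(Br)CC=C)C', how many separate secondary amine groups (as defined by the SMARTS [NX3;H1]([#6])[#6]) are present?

2

[NX3;H1]([#6])[#6] is the SMARTS for a secondary amine: a trivalent nitrogen with one H, bonded to two carbons.
The molecule carries 2 separate instances of an N-methylamino group (-NHCH3) meeting every constraint; each maps to a distinct set of atoms, giving 2 matches.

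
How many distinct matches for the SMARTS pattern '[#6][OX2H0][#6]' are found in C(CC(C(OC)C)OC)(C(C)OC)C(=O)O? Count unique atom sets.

3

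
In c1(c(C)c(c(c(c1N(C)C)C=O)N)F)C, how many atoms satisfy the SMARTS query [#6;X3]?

7

The query [#6;X3] means: any carbon (aromatic or not) with three total connections.
Check the 15 heavy atoms by environment: 6× c (aromatic, X3) → match; 1× F (X1) → no; 2× N (X3) → no; 1× C (X3) → match; 1× O (X1) → no; 4× C (X4) → no.
Summing the matching environments: 6 + 1 = 7 matching atoms.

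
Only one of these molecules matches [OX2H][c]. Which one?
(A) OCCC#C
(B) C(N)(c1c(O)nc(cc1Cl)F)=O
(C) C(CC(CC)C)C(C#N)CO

B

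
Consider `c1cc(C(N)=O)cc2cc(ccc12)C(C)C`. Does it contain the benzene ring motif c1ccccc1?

Yes

The pattern c1ccccc1 describes six aromatic carbons in a ring — a benzene ring.
The required atom environment is present in the molecule, so the pattern matches.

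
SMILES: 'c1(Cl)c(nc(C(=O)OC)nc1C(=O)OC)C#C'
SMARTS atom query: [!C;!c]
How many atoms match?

7

The query [!C;!c] means: neither aliphatic nor aromatic carbon — same as [!#6].
Check the 17 heavy atoms by environment: 2× n (aromatic) → match; 4× c (aromatic) → no; 6× C → no; 4× O → match; 1× Cl → match.
Summing the matching environments: 2 + 4 + 1 = 7 matching atoms.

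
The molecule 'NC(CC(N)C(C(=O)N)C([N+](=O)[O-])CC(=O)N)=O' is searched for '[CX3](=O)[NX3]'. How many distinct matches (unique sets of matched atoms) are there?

3

[CX3](=O)[NX3] is the SMARTS for an amide: a carbonyl carbon bonded to a trivalent nitrogen.
The molecule carries 3 separate instances of a primary amide (-C(=O)NH2) meeting every constraint; each maps to a distinct set of atoms, giving 3 matches.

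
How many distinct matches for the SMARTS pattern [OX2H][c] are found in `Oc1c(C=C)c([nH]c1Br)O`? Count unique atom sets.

[OX2H][c] is the SMARTS for a phenol: a hydroxyl oxygen attached to an aromatic carbon.
The molecule carries 2 separate instances of a hydroxyl group (-OH) meeting every constraint; each maps to a distinct set of atoms, giving 2 matches.

2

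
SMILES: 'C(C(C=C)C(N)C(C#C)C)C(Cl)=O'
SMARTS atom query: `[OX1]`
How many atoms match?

Check the 13 heavy atoms by environment: 5× C (X4) → no; 3× C (X3) → no; 1× O (X1) → match; 1× Cl (X1) → no; 1× N (X3) → no; 2× C (X2) → no.
That gives 1 matching atom.

1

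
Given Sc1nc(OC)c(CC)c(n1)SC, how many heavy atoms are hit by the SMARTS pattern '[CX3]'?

Check the 13 heavy atoms by environment: 2× n (aromatic, X2) → no; 4× c (aromatic, X3) → no; 2× S (X2) → no; 1× O (X2) → no; 4× C (X4) → no.
No environment satisfies the query, so 0 matching atoms.

0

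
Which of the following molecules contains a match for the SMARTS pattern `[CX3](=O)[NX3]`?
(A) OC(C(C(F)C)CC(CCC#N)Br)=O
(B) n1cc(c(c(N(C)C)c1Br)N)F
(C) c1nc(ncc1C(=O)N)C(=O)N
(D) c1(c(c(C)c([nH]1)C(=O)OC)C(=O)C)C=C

[CX3](=O)[NX3] describes a carbonyl carbon bonded to a trivalent nitrogen (an amide).
(A) has a nitrile (-C#N) but the nitrile N is NX1 (triple-bonded), not NX3.
(B) has a primary amino group (-NH2) but the -NH2 is not attached to a carbonyl carbon.
(C) contains a primary amide (-C(=O)NH2), which satisfies every atom and bond constraint.
(D) has a methyl-ester group (-C(=O)OCH3) but the carbonyl is bonded to O, not to an NX3 nitrogen.
So the answer is (C).

C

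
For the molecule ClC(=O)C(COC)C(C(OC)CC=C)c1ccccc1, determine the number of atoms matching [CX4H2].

2

The query [CX4H2] means: sp3 carbon (X4) with exactly two hydrogens.
Check the 20 heavy atoms by environment: 2× C (H2, X4) → match; 3× C (H1, X4) → no; 2× O (H0, X2) → no; 2× C (H3, X4) → no; 1× C (H1, X3) → no; 1× C (H2, X3) → no; 1× C (H0, X3) → no; 1× O (H0, X1) → no; 1× Cl (H0, X1) → no; 1× c (aromatic, H0, X3) → no; 5× c (aromatic, H1, X3) → no.
That gives 2 matching atoms.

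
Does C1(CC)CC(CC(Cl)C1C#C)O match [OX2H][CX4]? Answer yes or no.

Yes

The pattern [OX2H][CX4] describes a hydroxyl oxygen bound to an sp3 (X4) carbon — an aliphatic alcohol.
The molecule carries a hydroxyl group (-OH), whose atoms satisfy every constraint of the query, so the pattern matches.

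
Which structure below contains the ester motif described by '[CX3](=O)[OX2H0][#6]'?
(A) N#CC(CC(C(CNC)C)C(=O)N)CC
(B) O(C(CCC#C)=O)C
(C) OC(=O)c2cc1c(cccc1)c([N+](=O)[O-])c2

B

[CX3](=O)[OX2H0][#6] describes a carbonyl carbon bonded to an oxygen that is itself bonded to carbon (no H on that O) (an ester).
(A) has a primary amide (-C(=O)NH2) but the carbonyl is bonded to N, not to an O-C linkage.
(B) contains a methyl-ester group (-C(=O)OCH3), which satisfies every atom and bond constraint.
(C) has a carboxylic acid group (-C(=O)OH) but the singly-bonded O carries H (OX2H1, not H0).
So the answer is (B).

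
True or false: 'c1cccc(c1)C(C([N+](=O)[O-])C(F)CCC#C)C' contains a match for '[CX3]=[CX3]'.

False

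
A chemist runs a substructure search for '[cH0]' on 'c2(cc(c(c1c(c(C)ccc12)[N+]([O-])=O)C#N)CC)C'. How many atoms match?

7

Check the 19 heavy atoms by environment: 7× c (aromatic, H0) → match; 3× c (aromatic, H1) → no; 3× C (H3) → no; 1× C (H2) → no; 1× N (charge +1, H0) → no; 1× O (charge -1, H0) → no; 1× O (H0) → no; 1× C (H0) → no; 1× N (H0) → no.
That gives 7 matching atoms.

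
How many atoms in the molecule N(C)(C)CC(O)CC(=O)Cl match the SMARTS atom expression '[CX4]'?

5

The query [CX4] means: C with X4: aliphatic carbon with exactly 4 total connections (bonds + H).
Check the 10 heavy atoms by environment: 5× C (X4) → match; 1× O (X2) → no; 1× N (X3) → no; 1× C (X3) → no; 1× O (X1) → no; 1× Cl (X1) → no.
That gives 5 matching atoms.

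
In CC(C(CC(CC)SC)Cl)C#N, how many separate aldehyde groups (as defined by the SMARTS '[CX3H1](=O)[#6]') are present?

0

[CX3H1](=O)[#6] is the SMARTS for an aldehyde: an sp2 carbon with one H, double-bonded to O and single-bonded to carbon.
No fragment in the molecule satisfies every constraint, giving 0 matches.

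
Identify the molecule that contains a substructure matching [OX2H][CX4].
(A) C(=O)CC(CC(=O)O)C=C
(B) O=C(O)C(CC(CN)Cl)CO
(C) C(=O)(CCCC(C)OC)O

[OX2H][CX4] describes a hydroxyl oxygen bound to an sp3 (X4) carbon (an aliphatic alcohol).
(A) has a carboxylic acid group (-C(=O)OH) but the -OH is on a CX3 carbonyl carbon, not a CX4 carbon.
(B) contains a hydroxyl group (-OH), which satisfies every atom and bond constraint.
(C) has a methoxy ether (-OCH3) but the oxygen has H0 (ether), not H1.
So the answer is (B).

B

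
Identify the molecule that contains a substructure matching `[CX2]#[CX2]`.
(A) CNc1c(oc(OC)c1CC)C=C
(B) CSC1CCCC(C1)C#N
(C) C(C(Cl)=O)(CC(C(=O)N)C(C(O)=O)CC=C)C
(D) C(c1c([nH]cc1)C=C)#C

D

[CX2]#[CX2] describes a carbon-carbon triple bond (an alkyne).
(A) has a vinyl group (-CH=CH2) but the C=C is a double bond; both carbons are CX3, not CX2.
(B) has a nitrile (-C#N) but the triple bond is C#N, not C#C.
(C) has a vinyl group (-CH=CH2) but the C=C is a double bond; both carbons are CX3, not CX2.
(D) contains an ethynyl group (-C#CH), which satisfies every atom and bond constraint.
So the answer is (D).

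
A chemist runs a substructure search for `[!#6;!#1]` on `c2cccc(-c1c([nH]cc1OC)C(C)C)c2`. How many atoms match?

2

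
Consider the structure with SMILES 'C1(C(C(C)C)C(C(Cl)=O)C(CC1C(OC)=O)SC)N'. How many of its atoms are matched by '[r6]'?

6

The query [r6] means: r6 matches atoms in a six-membered ring.
Check the 19 heavy atoms by environment: 6× C (in 6-ring) → match; 7× C (acyclic) → no; 3× O (acyclic) → no; 1× Cl (acyclic) → no; 1× N (acyclic) → no; 1× S (acyclic) → no.
That gives 6 matching atoms.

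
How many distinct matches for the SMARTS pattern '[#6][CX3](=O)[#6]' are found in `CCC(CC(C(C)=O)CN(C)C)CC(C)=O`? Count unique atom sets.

2

[#6][CX3](=O)[#6] is the SMARTS for a ketone: a carbonyl carbon (no H) flanked by two carbons.
The molecule carries 2 separate instances of an acetyl/ketone group (-C(=O)CH3) meeting every constraint; each maps to a distinct set of atoms, giving 2 matches.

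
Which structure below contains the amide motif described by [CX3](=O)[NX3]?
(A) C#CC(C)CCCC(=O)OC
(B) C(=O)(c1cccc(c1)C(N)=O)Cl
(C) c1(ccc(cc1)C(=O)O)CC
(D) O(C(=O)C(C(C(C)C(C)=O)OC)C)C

B

[CX3](=O)[NX3] describes a carbonyl carbon bonded to a trivalent nitrogen (an amide).
(A) has a methyl-ester group (-C(=O)OCH3) but the carbonyl is bonded to O, not to an NX3 nitrogen.
(B) contains a primary amide (-C(=O)NH2), which satisfies every atom and bond constraint.
(C) has a carboxylic acid group (-C(=O)OH) but the carbonyl is bonded to O, not to an NX3 nitrogen.
(D) has a methyl-ester group (-C(=O)OCH3) but the carbonyl is bonded to O, not to an NX3 nitrogen.
So the answer is (B).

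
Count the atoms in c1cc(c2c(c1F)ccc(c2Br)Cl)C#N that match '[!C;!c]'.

4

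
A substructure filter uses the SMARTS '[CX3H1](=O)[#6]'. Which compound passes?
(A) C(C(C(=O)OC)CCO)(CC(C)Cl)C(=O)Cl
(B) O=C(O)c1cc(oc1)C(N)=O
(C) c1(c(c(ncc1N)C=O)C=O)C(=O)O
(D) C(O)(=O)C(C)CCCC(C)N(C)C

[CX3H1](=O)[#6] describes an sp2 carbon with one H, double-bonded to O and single-bonded to carbon (an aldehyde).
(A) has a methyl-ester group (-C(=O)OCH3) but the carbonyl carbon has H0, not H1.
(B) has a carboxylic acid group (-C(=O)OH) but the carbonyl carbon has H0 and is bonded to O, not H1.
(C) contains an aldehyde (-CHO), which satisfies every atom and bond constraint.
(D) has a carboxylic acid group (-C(=O)OH) but the carbonyl carbon has H0 and is bonded to O, not H1.
So the answer is (C).

C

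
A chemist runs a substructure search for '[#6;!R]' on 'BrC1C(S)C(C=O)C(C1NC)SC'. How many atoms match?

3

Check the 13 heavy atoms by environment: 5× C (in 5-ring) → no; 2× S (acyclic) → no; 1× Br (acyclic) → no; 3× C (acyclic) → match; 1× N (acyclic) → no; 1× O (acyclic) → no.
That gives 3 matching atoms.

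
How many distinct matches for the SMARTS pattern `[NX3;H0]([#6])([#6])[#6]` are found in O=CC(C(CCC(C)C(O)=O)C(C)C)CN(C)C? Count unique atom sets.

1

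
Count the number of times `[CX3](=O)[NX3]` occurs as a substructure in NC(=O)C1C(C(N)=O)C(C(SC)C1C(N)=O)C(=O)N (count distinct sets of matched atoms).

4

[CX3](=O)[NX3] is the SMARTS for an amide: a carbonyl carbon bonded to a trivalent nitrogen.
The molecule carries 4 separate instances of a primary amide (-C(=O)NH2) meeting every constraint; each maps to a distinct set of atoms, giving 4 matches.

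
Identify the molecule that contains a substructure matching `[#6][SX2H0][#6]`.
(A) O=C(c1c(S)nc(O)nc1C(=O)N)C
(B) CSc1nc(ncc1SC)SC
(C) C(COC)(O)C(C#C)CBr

[#6][SX2H0][#6] describes an aliphatic sulfur bridging two carbons with no H on the sulfur (a thioether).
(A) has a thiol (-SH) but the sulfur has H1, not H0 bridging two carbons.
(B) contains a methylthio ether (-SCH3), which satisfies every atom and bond constraint.
(C) has a methoxy ether (-OCH3) but the bridging atom is O, not S.
So the answer is (B).

B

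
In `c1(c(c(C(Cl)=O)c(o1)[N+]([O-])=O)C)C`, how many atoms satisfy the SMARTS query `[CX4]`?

2

The query [CX4] means: C with X4: aliphatic carbon with exactly 4 total connections (bonds + H).
Check the 13 heavy atoms by environment: 1× o (aromatic, X2) → no; 4× c (aromatic, X3) → no; 2× C (X4) → match; 1× C (X3) → no; 2× O (X1) → no; 1× Cl (X1) → no; 1× N (charge +1, X3) → no; 1× O (charge -1, X1) → no.
That gives 2 matching atoms.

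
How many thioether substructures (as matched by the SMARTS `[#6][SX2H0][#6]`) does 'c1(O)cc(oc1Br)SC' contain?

1

[#6][SX2H0][#6] is the SMARTS for a thioether: an aliphatic sulfur bridging two carbons with no H on the sulfur.
Exactly one fragment in the molecule meets all constraints, giving 1 match.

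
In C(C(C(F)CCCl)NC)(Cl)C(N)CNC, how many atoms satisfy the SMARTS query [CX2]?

0

The query [CX2] means: C with X2: aliphatic carbon with exactly 2 total connections.
Check the 15 heavy atoms by environment: 9× C (X4) → no; 3× N (X3) → no; 1× F (X1) → no; 2× Cl (X1) → no.
No environment satisfies the query, so 0 matching atoms.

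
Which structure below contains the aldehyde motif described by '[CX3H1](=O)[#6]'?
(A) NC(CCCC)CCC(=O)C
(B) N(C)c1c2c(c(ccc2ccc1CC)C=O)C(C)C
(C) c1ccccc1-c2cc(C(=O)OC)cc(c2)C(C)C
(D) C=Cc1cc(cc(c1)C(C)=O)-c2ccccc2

[CX3H1](=O)[#6] describes an sp2 carbon with one H, double-bonded to O and single-bonded to carbon (an aldehyde).
(A) has an acetyl/ketone group (-C(=O)CH3) but the carbonyl carbon has H0 (two carbon neighbours), not H1.
(B) contains an aldehyde (-CHO), which satisfies every atom and bond constraint.
(C) has a methyl-ester group (-C(=O)OCH3) but the carbonyl carbon has H0, not H1.
(D) has an acetyl/ketone group (-C(=O)CH3) but the carbonyl carbon has H0 (two carbon neighbours), not H1.
So the answer is (B).

B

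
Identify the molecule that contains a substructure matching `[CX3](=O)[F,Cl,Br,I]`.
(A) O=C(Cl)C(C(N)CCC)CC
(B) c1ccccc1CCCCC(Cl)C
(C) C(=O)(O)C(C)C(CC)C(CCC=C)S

A

[CX3](=O)[F,Cl,Br,I] describes a carbonyl carbon bonded to a halogen (an acyl halide).
(A) contains an acyl chloride (-C(=O)Cl), which satisfies every atom and bond constraint.
(B) has a chloro substituent but the Cl is not on a carbonyl carbon.
(C) has a carboxylic acid group (-C(=O)OH) but the carbonyl is bonded to -OH, not to a halogen.
So the answer is (A).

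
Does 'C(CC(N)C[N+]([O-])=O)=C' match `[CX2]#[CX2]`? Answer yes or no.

No

The pattern [CX2]#[CX2] describes a carbon-carbon triple bond — an alkyne.
The closest candidate here is a vinyl group (-CH=CH2), but the C=C is a double bond; both carbons are CX3, not CX2. No other fragment satisfies the full query, so there is no match.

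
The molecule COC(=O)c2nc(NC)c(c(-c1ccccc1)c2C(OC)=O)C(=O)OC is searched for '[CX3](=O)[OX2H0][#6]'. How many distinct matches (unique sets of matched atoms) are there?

3

[CX3](=O)[OX2H0][#6] is the SMARTS for an ester: a carbonyl carbon bonded to an oxygen that is itself bonded to carbon (no H on that O).
The molecule carries 3 separate instances of a methyl-ester group (-C(=O)OCH3) meeting every constraint; each maps to a distinct set of atoms, giving 3 matches.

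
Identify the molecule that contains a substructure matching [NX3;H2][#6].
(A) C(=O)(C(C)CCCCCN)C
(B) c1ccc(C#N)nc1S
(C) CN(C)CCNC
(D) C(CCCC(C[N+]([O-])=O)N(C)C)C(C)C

A

[NX3;H2][#6] describes a trivalent nitrogen with two H attached to carbon (a primary amine).
(A) contains a primary amino group (-NH2), which satisfies every atom and bond constraint.
(B) has a nitrile (-C#N) but the nitrogen is NX1 (triple-bonded), not NX3 with two H.
(C) has an N-methylamino group (-NHCH3) but the nitrogen bears two carbons and only one H (H1), not H2.
(D) has a nitro group (-[N+](=O)[O-]) but the nitrogen is [N+] with no H, not NX3H2.
So the answer is (A).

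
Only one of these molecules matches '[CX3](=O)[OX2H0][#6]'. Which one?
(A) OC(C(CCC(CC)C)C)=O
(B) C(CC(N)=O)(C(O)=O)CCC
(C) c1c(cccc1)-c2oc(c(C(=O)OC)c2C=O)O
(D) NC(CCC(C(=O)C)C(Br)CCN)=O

C

[CX3](=O)[OX2H0][#6] describes a carbonyl carbon bonded to an oxygen that is itself bonded to carbon (no H on that O) (an ester).
(A) has a carboxylic acid group (-C(=O)OH) but the singly-bonded O carries H (OX2H1, not H0).
(B) has a primary amide (-C(=O)NH2) but the carbonyl is bonded to N, not to an O-C linkage.
(C) contains a methyl-ester group (-C(=O)OCH3), which satisfies every atom and bond constraint.
(D) has a primary amide (-C(=O)NH2) but the carbonyl is bonded to N, not to an O-C linkage.
So the answer is (C).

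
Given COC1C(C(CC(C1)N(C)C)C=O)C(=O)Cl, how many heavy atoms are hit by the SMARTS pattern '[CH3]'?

The query [CH3] means: aliphatic carbon with exactly three hydrogens.
Check the 16 heavy atoms by environment: 2× C (H2) → no; 5× C (H1) → no; 3× O (H0) → no; 3× C (H3) → match; 1× N (H0) → no; 1× C (H0) → no; 1× Cl (H0) → no.
That gives 3 matching atoms.

3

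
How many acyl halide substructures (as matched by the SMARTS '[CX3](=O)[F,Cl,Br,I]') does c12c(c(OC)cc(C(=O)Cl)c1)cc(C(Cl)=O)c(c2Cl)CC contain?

[CX3](=O)[F,Cl,Br,I] is the SMARTS for an acyl halide: a carbonyl carbon bonded to a halogen.
The molecule carries 2 separate instances of an acyl chloride (-C(=O)Cl) meeting every constraint; each maps to a distinct set of atoms, giving 2 matches.

2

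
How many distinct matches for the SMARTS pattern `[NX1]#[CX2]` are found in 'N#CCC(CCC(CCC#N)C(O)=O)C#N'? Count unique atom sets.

[NX1]#[CX2] is the SMARTS for a nitrile: a nitrogen triple-bonded to a two-connected carbon.
The molecule carries 3 separate instances of a nitrile (-C#N) meeting every constraint; each maps to a distinct set of atoms, giving 3 matches.

3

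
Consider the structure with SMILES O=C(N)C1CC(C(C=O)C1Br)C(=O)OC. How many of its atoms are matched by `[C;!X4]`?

3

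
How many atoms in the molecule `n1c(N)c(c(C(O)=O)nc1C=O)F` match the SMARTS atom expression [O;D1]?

3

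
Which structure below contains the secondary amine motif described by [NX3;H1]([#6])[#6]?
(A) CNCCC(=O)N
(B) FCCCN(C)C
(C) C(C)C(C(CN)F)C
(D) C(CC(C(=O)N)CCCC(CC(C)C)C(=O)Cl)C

A

[NX3;H1]([#6])[#6] describes a trivalent nitrogen with one H, bonded to two carbons (a secondary amine).
(A) contains an N-methylamino group (-NHCH3), which satisfies every atom and bond constraint.
(B) has a dimethylamino group (-N(CH3)2) but the nitrogen has H0, not H1.
(C) has a primary amino group (-NH2) but the nitrogen has H2 and only one carbon neighbour.
(D) has a primary amide (-C(=O)NH2) but the -C(=O)NH2 nitrogen has H2, not H1.
So the answer is (A).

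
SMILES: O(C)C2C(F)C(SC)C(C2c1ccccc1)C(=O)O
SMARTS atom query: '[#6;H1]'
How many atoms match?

The query [#6;H1] means: any carbon bearing exactly one hydrogen.
Check the 19 heavy atoms by environment: 5× C (H1) → match; 1× S (H0) → no; 2× C (H3) → no; 1× C (H0) → no; 2× O (H0) → no; 1× O (H1) → no; 1× F (H0) → no; 1× c (aromatic, H0) → no; 5× c (aromatic, H1) → match.
Summing the matching environments: 5 + 5 = 10 matching atoms.

10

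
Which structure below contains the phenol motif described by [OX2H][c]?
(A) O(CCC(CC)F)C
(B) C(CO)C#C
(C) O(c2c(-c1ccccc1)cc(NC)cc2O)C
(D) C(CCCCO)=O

C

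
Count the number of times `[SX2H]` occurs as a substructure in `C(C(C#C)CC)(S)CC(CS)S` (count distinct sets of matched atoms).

3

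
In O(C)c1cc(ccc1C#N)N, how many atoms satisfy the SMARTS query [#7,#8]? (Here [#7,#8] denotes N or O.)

3

The query [#7,#8] means: nitrogen or oxygen (comma = OR).
Check the 11 heavy atoms by environment: 6× c (aromatic) → no; 2× C → no; 2× N → match; 1× O → match.
Summing the matching environments: 2 + 1 = 3 matching atoms.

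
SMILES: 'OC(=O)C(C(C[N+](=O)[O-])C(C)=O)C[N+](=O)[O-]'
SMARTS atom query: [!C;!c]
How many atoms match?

The query [!C;!c] means: neither aliphatic nor aromatic carbon — same as [!#6].
Check the 16 heavy atoms by environment: 7× C → no; 2× N (charge +1) → match; 2× O (charge -1) → match; 5× O → match.
Summing the matching environments: 2 + 2 + 5 = 9 matching atoms.

9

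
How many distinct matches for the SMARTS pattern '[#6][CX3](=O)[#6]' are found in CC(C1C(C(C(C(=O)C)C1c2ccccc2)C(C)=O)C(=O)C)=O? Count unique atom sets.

4

[#6][CX3](=O)[#6] is the SMARTS for a ketone: a carbonyl carbon (no H) flanked by two carbons.
The molecule carries 4 separate instances of an acetyl/ketone group (-C(=O)CH3) meeting every constraint; each maps to a distinct set of atoms, giving 4 matches.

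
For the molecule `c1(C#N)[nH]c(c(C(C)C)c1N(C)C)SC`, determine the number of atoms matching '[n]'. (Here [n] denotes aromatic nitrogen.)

1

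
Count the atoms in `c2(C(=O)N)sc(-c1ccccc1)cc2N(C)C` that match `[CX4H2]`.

0

Check the 17 heavy atoms by environment: 1× s (aromatic, H0, X2) → no; 4× c (aromatic, H0, X3) → no; 6× c (aromatic, H1, X3) → no; 1× C (H0, X3) → no; 1× O (H0, X1) → no; 1× N (H2, X3) → no; 1× N (H0, X3) → no; 2× C (H3, X4) → no.
No environment satisfies the query, so 0 matching atoms.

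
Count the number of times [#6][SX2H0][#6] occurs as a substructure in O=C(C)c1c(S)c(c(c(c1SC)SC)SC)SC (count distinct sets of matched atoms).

4

[#6][SX2H0][#6] is the SMARTS for a thioether: an aliphatic sulfur bridging two carbons with no H on the sulfur.
The molecule carries 4 separate instances of a methylthio ether (-SCH3) meeting every constraint; each maps to a distinct set of atoms, giving 4 matches.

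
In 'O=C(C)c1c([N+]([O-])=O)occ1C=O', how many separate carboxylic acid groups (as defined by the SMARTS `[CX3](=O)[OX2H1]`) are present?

0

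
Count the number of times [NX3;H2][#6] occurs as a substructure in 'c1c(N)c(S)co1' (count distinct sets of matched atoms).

[NX3;H2][#6] is the SMARTS for a primary amine: a trivalent nitrogen with two H attached to carbon.
Exactly one fragment in the molecule meets all constraints, giving 1 match.

1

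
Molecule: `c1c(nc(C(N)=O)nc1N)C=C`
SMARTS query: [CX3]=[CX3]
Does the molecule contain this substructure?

The pattern [CX3]=[CX3] describes a non-aromatic C=C double bond between two sp2 carbons — an alkene.
The molecule carries a vinyl group (-CH=CH2), whose atoms satisfy every constraint of the query, so the pattern matches.

Yes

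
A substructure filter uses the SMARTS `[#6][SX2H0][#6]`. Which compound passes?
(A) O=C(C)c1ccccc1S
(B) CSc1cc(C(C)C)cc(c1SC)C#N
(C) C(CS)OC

B

[#6][SX2H0][#6] describes an aliphatic sulfur bridging two carbons with no H on the sulfur (a thioether).
(A) has a thiol (-SH) but the sulfur has H1, not H0 bridging two carbons.
(B) contains a methylthio ether (-SCH3), which satisfies every atom and bond constraint.
(C) has a thiol (-SH) but the sulfur has H1, not H0 bridging two carbons.
So the answer is (B).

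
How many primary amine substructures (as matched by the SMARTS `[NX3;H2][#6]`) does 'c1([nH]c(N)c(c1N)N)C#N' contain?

3

[NX3;H2][#6] is the SMARTS for a primary amine: a trivalent nitrogen with two H attached to carbon.
The molecule carries 3 separate instances of a primary amino group (-NH2) meeting every constraint; each maps to a distinct set of atoms, giving 3 matches.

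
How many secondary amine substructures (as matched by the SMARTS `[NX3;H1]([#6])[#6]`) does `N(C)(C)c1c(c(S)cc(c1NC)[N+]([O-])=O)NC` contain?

2

[NX3;H1]([#6])[#6] is the SMARTS for a secondary amine: a trivalent nitrogen with one H, bonded to two carbons.
The molecule carries 2 separate instances of an N-methylamino group (-NHCH3) meeting every constraint; each maps to a distinct set of atoms, giving 2 matches.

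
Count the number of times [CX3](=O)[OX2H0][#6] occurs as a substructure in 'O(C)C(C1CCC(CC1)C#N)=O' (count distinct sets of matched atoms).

1

[CX3](=O)[OX2H0][#6] is the SMARTS for an ester: a carbonyl carbon bonded to an oxygen that is itself bonded to carbon (no H on that O).
Exactly one fragment in the molecule meets all constraints, giving 1 match.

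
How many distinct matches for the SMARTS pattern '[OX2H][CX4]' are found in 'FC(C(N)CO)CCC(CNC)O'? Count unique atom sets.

2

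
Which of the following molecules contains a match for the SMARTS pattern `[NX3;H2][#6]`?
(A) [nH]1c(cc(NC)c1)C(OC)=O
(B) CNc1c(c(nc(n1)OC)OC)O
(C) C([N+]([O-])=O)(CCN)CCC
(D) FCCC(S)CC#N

C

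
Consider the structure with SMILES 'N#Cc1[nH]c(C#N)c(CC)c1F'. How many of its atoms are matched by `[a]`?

Check the 12 heavy atoms by environment: 1× n (aromatic) → match; 4× c (aromatic) → match; 4× C → no; 2× N → no; 1× F → no.
Summing the matching environments: 1 + 4 = 5 matching atoms.

5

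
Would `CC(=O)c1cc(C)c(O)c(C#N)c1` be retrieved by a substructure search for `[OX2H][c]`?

The pattern [OX2H][c] describes a hydroxyl oxygen attached to an aromatic carbon — a phenol.
The molecule carries a hydroxyl group (-OH), whose atoms satisfy every constraint of the query, so the pattern matches.

Yes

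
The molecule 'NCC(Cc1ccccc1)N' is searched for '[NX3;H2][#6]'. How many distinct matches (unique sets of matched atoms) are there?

[NX3;H2][#6] is the SMARTS for a primary amine: a trivalent nitrogen with two H attached to carbon.
The molecule carries 2 separate instances of a primary amino group (-NH2) meeting every constraint; each maps to a distinct set of atoms, giving 2 matches.

2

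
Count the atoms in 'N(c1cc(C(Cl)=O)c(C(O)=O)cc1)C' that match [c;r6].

The query [c;r6] means: aromatic carbon that belongs to a six-membered ring.
Check the 14 heavy atoms by environment: 6× c (aromatic, in 6-ring) → match; 3× C (acyclic) → no; 3× O (acyclic) → no; 1× Cl (acyclic) → no; 1× N (acyclic) → no.
That gives 6 matching atoms.

6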